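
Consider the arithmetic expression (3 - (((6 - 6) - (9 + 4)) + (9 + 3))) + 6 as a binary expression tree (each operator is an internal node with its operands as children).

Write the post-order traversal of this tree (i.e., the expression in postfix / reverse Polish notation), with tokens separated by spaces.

Post-order on an expression tree gives postfix notation: for each operator, emit left operand, right operand, then the operator.

3 6 6 - 9 4 + - 9 3 + + - 6 +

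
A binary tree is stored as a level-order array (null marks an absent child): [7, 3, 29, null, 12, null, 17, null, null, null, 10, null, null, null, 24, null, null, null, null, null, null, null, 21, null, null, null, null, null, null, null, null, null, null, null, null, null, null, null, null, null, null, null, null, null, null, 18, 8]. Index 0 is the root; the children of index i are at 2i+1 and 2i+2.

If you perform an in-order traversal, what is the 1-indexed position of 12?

In-order visits the left subtree, then the node, then the right subtree.
At 7: go left to 3.
  At 3: no left child.
  Visit 3.
  At 3: go right to 12.
    At 12: no left child.
    Visit 12.
    At 12: go right to 10.
      At 10: no left child.
      Visit 10.
      At 10: go right to 21.
        At 21: go left to 18.
          18 is a leaf — visit 18.
        Visit 21.
        At 21: go right to 8.
          8 is a leaf — visit 8.
Visit 7.
At 7: go right to 29.
  At 29: no left child.
  Visit 29.
  At 29: go right to 17.
    At 17: no left child.
    Visit 17.
    At 17: go right to 24.
      24 is a leaf — visit 24.
Full in-order sequence: 3, 12, 10, 18, 21, 8, 7, 29, 17, 24.

2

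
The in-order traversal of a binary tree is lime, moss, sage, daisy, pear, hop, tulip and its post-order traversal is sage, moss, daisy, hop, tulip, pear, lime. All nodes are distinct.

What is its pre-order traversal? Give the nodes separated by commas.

The last element of post-order is the root; it splits in-order into left and right subtrees.
Root lime: left subtree has 0 nodes { }, right has 6 {moss, sage, daisy, pear, hop, tulip}.
  Root pear: left subtree has 3 nodes {moss, sage, daisy}, right has 2 {hop, tulip}.
    Root daisy: left subtree has 2 nodes {moss, sage}, right has 0 { }.
      Root moss: left subtree has 0 nodes { }, right has 1 {sage}.
    Root tulip: left subtree has 1 node {hop}, right has 0 { }.

lime, pear, daisy, moss, sage, tulip, hop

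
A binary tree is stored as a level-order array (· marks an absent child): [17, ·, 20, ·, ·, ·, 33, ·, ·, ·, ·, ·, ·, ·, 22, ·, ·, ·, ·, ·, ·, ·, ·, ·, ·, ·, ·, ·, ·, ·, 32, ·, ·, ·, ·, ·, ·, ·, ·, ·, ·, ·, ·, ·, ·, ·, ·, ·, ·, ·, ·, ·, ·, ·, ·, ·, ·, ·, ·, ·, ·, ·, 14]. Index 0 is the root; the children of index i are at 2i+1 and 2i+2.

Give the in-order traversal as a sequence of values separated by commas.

In-order visits the left subtree, then the node, then the right subtree.
At 17: no left child.
Visit 17.
At 17: go right to 20.
  At 20: no left child.
  Visit 20.
  At 20: go right to 33.
    At 33: no left child.
    Visit 33.
    At 33: go right to 22.
      At 22: no left child.
      Visit 22.
      At 22: go right to 32.
        At 32: no left child.
        Visit 32.
        At 32: go right to 14.
          14 is a leaf — visit 14.

17, 20, 33, 22, 32, 14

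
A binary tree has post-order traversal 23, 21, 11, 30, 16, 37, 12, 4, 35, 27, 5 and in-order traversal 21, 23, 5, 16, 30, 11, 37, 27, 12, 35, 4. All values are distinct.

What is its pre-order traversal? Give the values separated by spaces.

5 21 23 27 37 16 30 11 35 12 4

The last element of post-order is the root; it splits in-order into left and right subtrees.
Root 5: left subtree has 2 nodes {21, 23}, right has 8 {16, 30, 11, 37, 27, 12, 35, 4}.
  Root 21: left subtree has 0 nodes { }, right has 1 {23}.
  Root 27: left subtree has 4 nodes {16, 30, 11, 37}, right has 3 {12, 35, 4}.
    Root 37: left subtree has 3 nodes {16, 30, 11}, right has 0 { }.
      Root 16: left subtree has 0 nodes { }, right has 2 {30, 11}.
        Root 30: left subtree has 0 nodes { }, right has 1 {11}.
    Root 35: left subtree has 1 node {12}, right has 1 {4}.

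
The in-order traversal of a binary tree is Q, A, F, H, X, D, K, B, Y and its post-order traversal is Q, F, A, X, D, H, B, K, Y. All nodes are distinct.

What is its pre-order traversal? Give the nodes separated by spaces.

The last element of post-order is the root; it splits in-order into left and right subtrees.
Root Y: left subtree has 8 nodes {Q, A, F, H, X, D, K, B}, right has 0 { }.
  Root K: left subtree has 6 nodes {Q, A, F, H, X, D}, right has 1 {B}.
    Root H: left subtree has 3 nodes {Q, A, F}, right has 2 {X, D}.
      Root A: left subtree has 1 node {Q}, right has 1 {F}.
      Root D: left subtree has 1 node {X}, right has 0 { }.

Y K H A Q F D X B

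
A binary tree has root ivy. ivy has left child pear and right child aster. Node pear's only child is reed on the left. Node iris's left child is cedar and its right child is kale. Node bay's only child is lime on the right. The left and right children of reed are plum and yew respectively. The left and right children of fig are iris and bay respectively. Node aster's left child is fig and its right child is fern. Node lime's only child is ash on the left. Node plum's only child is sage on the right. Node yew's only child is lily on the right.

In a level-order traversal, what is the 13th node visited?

Level-order visits nodes level by level from the root, left to right within each level.
Level 0: ivy
Level 1: pear, aster
Level 2: reed, fig, fern
Level 3: plum, yew, iris, bay
Level 4: sage, lily, cedar, kale, lime
Level 5: ash
Full level-order sequence: ivy, pear, aster, reed, fig, fern, plum, yew, iris, bay, sage, lily, cedar, kale, lime, ash.

cedar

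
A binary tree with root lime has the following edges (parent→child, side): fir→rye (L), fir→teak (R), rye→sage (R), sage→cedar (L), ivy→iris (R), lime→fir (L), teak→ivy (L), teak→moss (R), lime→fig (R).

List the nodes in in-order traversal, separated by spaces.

In-order visits the left subtree, then the node, then the right subtree.
At lime: go left to fir.
  At fir: go left to rye.
    At rye: no left child.
    Visit rye.
    At rye: go right to sage.
      At sage: go left to cedar.
        cedar is a leaf — visit cedar.
      Visit sage.
      At sage: no right child.
  Visit fir.
  At fir: go right to teak.
    At teak: go left to ivy.
      At ivy: no left child.
      Visit ivy.
      At ivy: go right to iris.
        iris is a leaf — visit iris.
    Visit teak.
    At teak: go right to moss.
      moss is a leaf — visit moss.
Visit lime.
At lime: go right to fig.
  fig is a leaf — visit fig.

rye cedar sage fir ivy iris teak moss lime fig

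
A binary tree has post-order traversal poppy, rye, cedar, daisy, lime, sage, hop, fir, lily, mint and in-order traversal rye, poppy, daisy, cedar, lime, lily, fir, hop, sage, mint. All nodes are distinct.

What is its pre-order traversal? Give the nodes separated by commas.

mint, lily, lime, daisy, rye, poppy, cedar, fir, hop, sage

The last element of post-order is the root; it splits in-order into left and right subtrees.
Root mint: left subtree has 9 nodes {rye, poppy, daisy, cedar, lime, lily, fir, hop, sage}, right has 0 { }.
  Root lily: left subtree has 5 nodes {rye, poppy, daisy, cedar, lime}, right has 3 {fir, hop, sage}.
    Root lime: left subtree has 4 nodes {rye, poppy, daisy, cedar}, right has 0 { }.
      Root daisy: left subtree has 2 nodes {rye, poppy}, right has 1 {cedar}.
        Root rye: left subtree has 0 nodes { }, right has 1 {poppy}.
    Root fir: left subtree has 0 nodes { }, right has 2 {hop, sage}.
      Root hop: left subtree has 0 nodes { }, right has 1 {sage}.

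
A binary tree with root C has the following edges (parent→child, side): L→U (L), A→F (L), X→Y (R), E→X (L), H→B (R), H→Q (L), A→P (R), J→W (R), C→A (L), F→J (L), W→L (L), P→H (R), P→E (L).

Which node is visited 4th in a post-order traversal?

J

Post-order visits the left subtree, then the right subtree, then the node.
At C: go left to A.
  At A: go left to F.
    At F: go left to J.
      At J: no left child.
      At J: go right to W.
        At W: go left to L.
          At L: go left to U.
            U is a leaf — visit U.
          At L: no right child.
          Visit L.
        At W: no right child.
        Visit W.
      Visit J.
    At F: no right child.
    Visit F.
  At A: go right to P.
    At P: go left to E.
      At E: go left to X.
        At X: no left child.
        At X: go right to Y.
          Y is a leaf — visit Y.
        Visit X.
      At E: no right child.
      Visit E.
    At P: go right to H.
      At H: go left to Q.
        Q is a leaf — visit Q.
      At H: go right to B.
        B is a leaf — visit B.
      Visit H.
    Visit P.
  Visit A.
At C: no right child.
Visit C.
Full post-order sequence: U, L, W, J, F, Y, X, E, Q, B, H, P, A, C.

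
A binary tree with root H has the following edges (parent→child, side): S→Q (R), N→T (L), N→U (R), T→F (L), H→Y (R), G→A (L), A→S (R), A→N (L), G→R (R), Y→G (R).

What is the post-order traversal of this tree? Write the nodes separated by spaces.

F T U N Q S A R G Y H

Post-order visits the left subtree, then the right subtree, then the node.
At H: no left child.
At H: go right to Y.
  At Y: no left child.
  At Y: go right to G.
    At G: go left to A.
      At A: go left to N.
        At N: go left to T.
          At T: go left to F.
            F is a leaf — visit F.
          At T: no right child.
          Visit T.
        At N: go right to U.
          U is a leaf — visit U.
        Visit N.
      At A: go right to S.
        At S: no left child.
        At S: go right to Q.
          Q is a leaf — visit Q.
        Visit S.
      Visit A.
    At G: go right to R.
      R is a leaf — visit R.
    Visit G.
  Visit Y.
Visit H.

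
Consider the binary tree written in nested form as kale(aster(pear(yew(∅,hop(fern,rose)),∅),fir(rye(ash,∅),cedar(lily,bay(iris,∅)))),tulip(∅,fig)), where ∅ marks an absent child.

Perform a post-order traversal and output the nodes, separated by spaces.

Post-order visits the left subtree, then the right subtree, then the node.
At kale: go left to aster.
  At aster: go left to pear.
    At pear: go left to yew.
      At yew: no left child.
      At yew: go right to hop.
        At hop: go left to fern.
          fern is a leaf — visit fern.
        At hop: go right to rose.
          rose is a leaf — visit rose.
        Visit hop.
      Visit yew.
    At pear: no right child.
    Visit pear.
  At aster: go right to fir.
    At fir: go left to rye.
      At rye: go left to ash.
        ash is a leaf — visit ash.
      At rye: no right child.
      Visit rye.
    At fir: go right to cedar.
      At cedar: go left to lily.
        lily is a leaf — visit lily.
      At cedar: go right to bay.
        At bay: go left to iris.
          iris is a leaf — visit iris.
        At bay: no right child.
        Visit bay.
      Visit cedar.
    Visit fir.
  Visit aster.
At kale: go right to tulip.
  At tulip: no left child.
  At tulip: go right to fig.
    fig is a leaf — visit fig.
  Visit tulip.
Visit kale.

fern rose hop yew pear ash rye lily iris bay cedar fir aster fig tulip kale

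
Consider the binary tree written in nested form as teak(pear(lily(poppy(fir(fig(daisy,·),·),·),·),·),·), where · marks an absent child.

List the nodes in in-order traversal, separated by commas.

In-order visits the left subtree, then the node, then the right subtree.
At teak: go left to pear.
  At pear: go left to lily.
    At lily: go left to poppy.
      At poppy: go left to fir.
        At fir: go left to fig.
          At fig: go left to daisy.
            daisy is a leaf — visit daisy.
          Visit fig.
          At fig: no right child.
        Visit fir.
        At fir: no right child.
      Visit poppy.
      At poppy: no right child.
    Visit lily.
    At lily: no right child.
  Visit pear.
  At pear: no right child.
Visit teak.
At teak: no right child.

daisy, fig, fir, poppy, lily, pear, teak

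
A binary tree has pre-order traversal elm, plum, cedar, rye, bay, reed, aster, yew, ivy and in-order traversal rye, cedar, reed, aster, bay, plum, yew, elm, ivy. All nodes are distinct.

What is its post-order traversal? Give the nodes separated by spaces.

The first element of pre-order is the root; it splits in-order into left and right subtrees.
Root elm: left subtree has 7 nodes {rye, cedar, reed, aster, bay, plum, yew}, right has 1 {ivy}.
  Root plum: left subtree has 5 nodes {rye, cedar, reed, aster, bay}, right has 1 {yew}.
    Root cedar: left subtree has 1 node {rye}, right has 3 {reed, aster, bay}.
      Root bay: left subtree has 2 nodes {reed, aster}, right has 0 { }.
        Root reed: left subtree has 0 nodes { }, right has 1 {aster}.

rye aster reed bay cedar yew plum ivy elm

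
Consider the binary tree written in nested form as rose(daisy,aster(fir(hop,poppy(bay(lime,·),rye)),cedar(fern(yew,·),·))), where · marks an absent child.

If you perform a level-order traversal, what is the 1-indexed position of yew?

Level-order visits nodes level by level from the root, left to right within each level.
Level 0: rose
Level 1: daisy, aster
Level 2: fir, cedar
Level 3: hop, poppy, fern
Level 4: bay, rye, yew
Level 5: lime
Full level-order sequence: rose, daisy, aster, fir, cedar, hop, poppy, fern, bay, rye, yew, lime.

11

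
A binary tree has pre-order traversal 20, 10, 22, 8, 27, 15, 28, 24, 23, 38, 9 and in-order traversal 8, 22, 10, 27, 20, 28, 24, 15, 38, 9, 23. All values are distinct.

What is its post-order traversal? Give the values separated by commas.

The first element of pre-order is the root; it splits in-order into left and right subtrees.
Root 20: left subtree has 4 nodes {8, 22, 10, 27}, right has 6 {28, 24, 15, 38, 9, 23}.
  Root 10: left subtree has 2 nodes {8, 22}, right has 1 {27}.
    Root 22: left subtree has 1 node {8}, right has 0 { }.
  Root 15: left subtree has 2 nodes {28, 24}, right has 3 {38, 9, 23}.
    Root 28: left subtree has 0 nodes { }, right has 1 {24}.
    Root 23: left subtree has 2 nodes {38, 9}, right has 0 { }.
      Root 38: left subtree has 0 nodes { }, right has 1 {9}.

8, 22, 27, 10, 24, 28, 9, 38, 23, 15, 20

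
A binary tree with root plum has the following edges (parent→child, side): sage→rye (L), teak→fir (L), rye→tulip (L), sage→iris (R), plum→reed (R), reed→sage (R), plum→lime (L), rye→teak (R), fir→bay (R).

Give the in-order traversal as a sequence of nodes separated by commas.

lime, plum, reed, tulip, rye, fir, bay, teak, sage, iris

In-order visits the left subtree, then the node, then the right subtree.
At plum: go left to lime.
  lime is a leaf — visit lime.
Visit plum.
At plum: go right to reed.
  At reed: no left child.
  Visit reed.
  At reed: go right to sage.
    At sage: go left to rye.
      At rye: go left to tulip.
        tulip is a leaf — visit tulip.
      Visit rye.
      At rye: go right to teak.
        At teak: go left to fir.
          At fir: no left child.
          Visit fir.
          At fir: go right to bay.
            bay is a leaf — visit bay.
        Visit teak.
        At teak: no right child.
    Visit sage.
    At sage: go right to iris.
      iris is a leaf — visit iris.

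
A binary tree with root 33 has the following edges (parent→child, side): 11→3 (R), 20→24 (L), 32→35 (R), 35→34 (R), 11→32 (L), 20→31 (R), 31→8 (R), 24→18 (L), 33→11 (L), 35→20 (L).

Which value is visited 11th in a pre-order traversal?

Pre-order visits the node, then its left subtree, then its right subtree.
Visit 33.
At 33: go left to 11.
  Visit 11.
  At 11: go left to 32.
    Visit 32.
    At 32: no left child.
    At 32: go right to 35.
      Visit 35.
      At 35: go left to 20.
        Visit 20.
        At 20: go left to 24.
          Visit 24.
          At 24: go left to 18.
            18 is a leaf — visit 18.
          At 24: no right child.
        At 20: go right to 31.
          Visit 31.
          At 31: no left child.
          At 31: go right to 8.
            8 is a leaf — visit 8.
      At 35: go right to 34.
        34 is a leaf — visit 34.
  At 11: go right to 3.
    3 is a leaf — visit 3.
At 33: no right child.
Full pre-order sequence: 33, 11, 32, 35, 20, 24, 18, 31, 8, 34, 3.

3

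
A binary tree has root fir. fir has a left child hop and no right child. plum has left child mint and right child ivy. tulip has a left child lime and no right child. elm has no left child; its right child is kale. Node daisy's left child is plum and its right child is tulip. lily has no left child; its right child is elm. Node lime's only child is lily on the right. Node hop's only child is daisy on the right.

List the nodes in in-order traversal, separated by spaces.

hop mint plum ivy daisy lime lily elm kale tulip fir

In-order visits the left subtree, then the node, then the right subtree.
At fir: go left to hop.
  At hop: no left child.
  Visit hop.
  At hop: go right to daisy.
    At daisy: go left to plum.
      At plum: go left to mint.
        mint is a leaf — visit mint.
      Visit plum.
      At plum: go right to ivy.
        ivy is a leaf — visit ivy.
    Visit daisy.
    At daisy: go right to tulip.
      At tulip: go left to lime.
        At lime: no left child.
        Visit lime.
        At lime: go right to lily.
          At lily: no left child.
          Visit lily.
          At lily: go right to elm.
            At elm: no left child.
            Visit elm.
            At elm: go right to kale.
              kale is a leaf — visit kale.
      Visit tulip.
      At tulip: no right child.
Visit fir.
At fir: no right child.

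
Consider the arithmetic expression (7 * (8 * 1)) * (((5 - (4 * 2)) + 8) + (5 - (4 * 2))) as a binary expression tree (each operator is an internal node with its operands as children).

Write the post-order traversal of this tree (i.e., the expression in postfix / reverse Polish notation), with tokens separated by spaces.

Post-order on an expression tree gives postfix notation: for each operator, emit left operand, right operand, then the operator.

7 8 1 * * 5 4 2 * - 8 + 5 4 2 * - + *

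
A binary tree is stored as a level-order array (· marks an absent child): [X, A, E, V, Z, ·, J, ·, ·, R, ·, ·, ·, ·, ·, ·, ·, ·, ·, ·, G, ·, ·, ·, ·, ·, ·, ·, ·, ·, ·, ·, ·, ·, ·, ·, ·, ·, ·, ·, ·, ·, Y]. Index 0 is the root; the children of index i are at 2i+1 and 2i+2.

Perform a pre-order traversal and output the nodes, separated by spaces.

Pre-order visits the node, then its left subtree, then its right subtree.
Visit X.
At X: go left to A.
  Visit A.
  At A: go left to V.
    V is a leaf — visit V.
  At A: go right to Z.
    Visit Z.
    At Z: go left to R.
      Visit R.
      At R: no left child.
      At R: go right to G.
        Visit G.
        At G: no left child.
        At G: go right to Y.
          Y is a leaf — visit Y.
    At Z: no right child.
At X: go right to E.
  Visit E.
  At E: no left child.
  At E: go right to J.
    J is a leaf — visit J.

X A V Z R G Y E J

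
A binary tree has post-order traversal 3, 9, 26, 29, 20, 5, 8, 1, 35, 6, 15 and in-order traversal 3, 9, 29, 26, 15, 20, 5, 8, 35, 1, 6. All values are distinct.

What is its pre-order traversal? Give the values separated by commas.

The last element of post-order is the root; it splits in-order into left and right subtrees.
Root 15: left subtree has 4 nodes {3, 9, 29, 26}, right has 6 {20, 5, 8, 35, 1, 6}.
  Root 29: left subtree has 2 nodes {3, 9}, right has 1 {26}.
    Root 9: left subtree has 1 node {3}, right has 0 { }.
  Root 6: left subtree has 5 nodes {20, 5, 8, 35, 1}, right has 0 { }.
    Root 35: left subtree has 3 nodes {20, 5, 8}, right has 1 {1}.
      Root 8: left subtree has 2 nodes {20, 5}, right has 0 { }.
        Root 5: left subtree has 1 node {20}, right has 0 { }.

15, 29, 9, 3, 26, 6, 35, 8, 5, 20, 1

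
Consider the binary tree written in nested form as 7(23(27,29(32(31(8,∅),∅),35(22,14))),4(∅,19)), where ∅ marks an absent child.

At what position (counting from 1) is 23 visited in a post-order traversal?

9

Post-order visits the left subtree, then the right subtree, then the node.
At 7: go left to 23.
  At 23: go left to 27.
    27 is a leaf — visit 27.
  At 23: go right to 29.
    At 29: go left to 32.
      At 32: go left to 31.
        At 31: go left to 8.
          8 is a leaf — visit 8.
        At 31: no right child.
        Visit 31.
      At 32: no right child.
      Visit 32.
    At 29: go right to 35.
      At 35: go left to 22.
        22 is a leaf — visit 22.
      At 35: go right to 14.
        14 is a leaf — visit 14.
      Visit 35.
    Visit 29.
  Visit 23.
At 7: go right to 4.
  At 4: no left child.
  At 4: go right to 19.
    19 is a leaf — visit 19.
  Visit 4.
Visit 7.
Full post-order sequence: 27, 8, 31, 32, 22, 14, 35, 29, 23, 19, 4, 7.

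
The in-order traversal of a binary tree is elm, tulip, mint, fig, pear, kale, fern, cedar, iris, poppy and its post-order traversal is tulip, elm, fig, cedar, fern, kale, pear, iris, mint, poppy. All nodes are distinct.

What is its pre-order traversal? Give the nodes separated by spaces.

poppy mint elm tulip iris pear fig kale fern cedar

The last element of post-order is the root; it splits in-order into left and right subtrees.
Root poppy: left subtree has 9 nodes {elm, tulip, mint, fig, pear, kale, fern, cedar, iris}, right has 0 { }.
  Root mint: left subtree has 2 nodes {elm, tulip}, right has 6 {fig, pear, kale, fern, cedar, iris}.
    Root elm: left subtree has 0 nodes { }, right has 1 {tulip}.
    Root iris: left subtree has 5 nodes {fig, pear, kale, fern, cedar}, right has 0 { }.
      Root pear: left subtree has 1 node {fig}, right has 3 {kale, fern, cedar}.
        Root kale: left subtree has 0 nodes { }, right has 2 {fern, cedar}.
          Root fern: left subtree has 0 nodes { }, right has 1 {cedar}.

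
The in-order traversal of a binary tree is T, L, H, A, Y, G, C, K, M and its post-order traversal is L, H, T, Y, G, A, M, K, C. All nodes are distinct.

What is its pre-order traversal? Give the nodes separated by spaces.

The last element of post-order is the root; it splits in-order into left and right subtrees.
Root C: left subtree has 6 nodes {T, L, H, A, Y, G}, right has 2 {K, M}.
  Root A: left subtree has 3 nodes {T, L, H}, right has 2 {Y, G}.
    Root T: left subtree has 0 nodes { }, right has 2 {L, H}.
      Root H: left subtree has 1 node {L}, right has 0 { }.
    Root G: left subtree has 1 node {Y}, right has 0 { }.
  Root K: left subtree has 0 nodes { }, right has 1 {M}.

C A T H L G Y K M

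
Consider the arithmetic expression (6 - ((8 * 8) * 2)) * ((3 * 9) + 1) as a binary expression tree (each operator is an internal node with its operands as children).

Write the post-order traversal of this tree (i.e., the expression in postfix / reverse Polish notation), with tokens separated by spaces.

Post-order on an expression tree gives postfix notation: for each operator, emit left operand, right operand, then the operator.

6 8 8 * 2 * - 3 9 * 1 + *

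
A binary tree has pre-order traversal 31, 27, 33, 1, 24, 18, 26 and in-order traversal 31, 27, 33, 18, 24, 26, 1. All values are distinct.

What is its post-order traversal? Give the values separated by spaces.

The first element of pre-order is the root; it splits in-order into left and right subtrees.
Root 31: left subtree has 0 nodes { }, right has 6 {27, 33, 18, 24, 26, 1}.
  Root 27: left subtree has 0 nodes { }, right has 5 {33, 18, 24, 26, 1}.
    Root 33: left subtree has 0 nodes { }, right has 4 {18, 24, 26, 1}.
      Root 1: left subtree has 3 nodes {18, 24, 26}, right has 0 { }.
        Root 24: left subtree has 1 node {18}, right has 1 {26}.

18 26 24 1 33 27 31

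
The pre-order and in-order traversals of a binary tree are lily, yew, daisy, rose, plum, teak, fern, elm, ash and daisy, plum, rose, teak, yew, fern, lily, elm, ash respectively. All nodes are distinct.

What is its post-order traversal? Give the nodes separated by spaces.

The first element of pre-order is the root; it splits in-order into left and right subtrees.
Root lily: left subtree has 6 nodes {daisy, plum, rose, teak, yew, fern}, right has 2 {elm, ash}.
  Root yew: left subtree has 4 nodes {daisy, plum, rose, teak}, right has 1 {fern}.
    Root daisy: left subtree has 0 nodes { }, right has 3 {plum, rose, teak}.
      Root rose: left subtree has 1 node {plum}, right has 1 {teak}.
  Root elm: left subtree has 0 nodes { }, right has 1 {ash}.

plum teak rose daisy fern yew ash elm lily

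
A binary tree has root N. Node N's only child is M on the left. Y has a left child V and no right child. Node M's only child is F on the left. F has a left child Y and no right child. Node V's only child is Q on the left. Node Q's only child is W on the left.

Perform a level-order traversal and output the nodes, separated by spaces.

N M F Y V Q W

Level-order visits nodes level by level from the root, left to right within each level.
Level 0: N
Level 1: M
Level 2: F
Level 3: Y
Level 4: V
Level 5: Q
Level 6: W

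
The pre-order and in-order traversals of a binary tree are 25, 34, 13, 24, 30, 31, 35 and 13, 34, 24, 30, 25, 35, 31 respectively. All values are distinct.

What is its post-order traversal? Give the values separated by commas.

The first element of pre-order is the root; it splits in-order into left and right subtrees.
Root 25: left subtree has 4 nodes {13, 34, 24, 30}, right has 2 {35, 31}.
  Root 34: left subtree has 1 node {13}, right has 2 {24, 30}.
    Root 24: left subtree has 0 nodes { }, right has 1 {30}.
  Root 31: left subtree has 1 node {35}, right has 0 { }.

13, 30, 24, 34, 35, 31, 25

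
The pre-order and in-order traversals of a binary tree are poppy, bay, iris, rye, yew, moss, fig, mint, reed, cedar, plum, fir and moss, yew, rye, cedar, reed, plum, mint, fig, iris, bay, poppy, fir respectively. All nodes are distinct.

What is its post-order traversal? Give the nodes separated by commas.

The first element of pre-order is the root; it splits in-order into left and right subtrees.
Root poppy: left subtree has 10 nodes {moss, yew, rye, cedar, reed, plum, mint, fig, iris, bay}, right has 1 {fir}.
  Root bay: left subtree has 9 nodes {moss, yew, rye, cedar, reed, plum, mint, fig, iris}, right has 0 { }.
    Root iris: left subtree has 8 nodes {moss, yew, rye, cedar, reed, plum, mint, fig}, right has 0 { }.
      Root rye: left subtree has 2 nodes {moss, yew}, right has 5 {cedar, reed, plum, mint, fig}.
        Root yew: left subtree has 1 node {moss}, right has 0 { }.
        Root fig: left subtree has 4 nodes {cedar, reed, plum, mint}, right has 0 { }.
          Root mint: left subtree has 3 nodes {cedar, reed, plum}, right has 0 { }.
            Root reed: left subtree has 1 node {cedar}, right has 1 {plum}.

moss, yew, cedar, plum, reed, mint, fig, rye, iris, bay, fir, poppy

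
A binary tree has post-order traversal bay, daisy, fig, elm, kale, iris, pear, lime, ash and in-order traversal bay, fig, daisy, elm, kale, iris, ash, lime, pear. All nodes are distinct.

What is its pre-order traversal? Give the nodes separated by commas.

The last element of post-order is the root; it splits in-order into left and right subtrees.
Root ash: left subtree has 6 nodes {bay, fig, daisy, elm, kale, iris}, right has 2 {lime, pear}.
  Root iris: left subtree has 5 nodes {bay, fig, daisy, elm, kale}, right has 0 { }.
    Root kale: left subtree has 4 nodes {bay, fig, daisy, elm}, right has 0 { }.
      Root elm: left subtree has 3 nodes {bay, fig, daisy}, right has 0 { }.
        Root fig: left subtree has 1 node {bay}, right has 1 {daisy}.
  Root lime: left subtree has 0 nodes { }, right has 1 {pear}.

ash, iris, kale, elm, fig, bay, daisy, lime, pear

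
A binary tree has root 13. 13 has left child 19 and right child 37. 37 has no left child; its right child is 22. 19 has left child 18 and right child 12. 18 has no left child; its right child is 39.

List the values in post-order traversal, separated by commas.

Post-order visits the left subtree, then the right subtree, then the node.
At 13: go left to 19.
  At 19: go left to 18.
    At 18: no left child.
    At 18: go right to 39.
      39 is a leaf — visit 39.
    Visit 18.
  At 19: go right to 12.
    12 is a leaf — visit 12.
  Visit 19.
At 13: go right to 37.
  At 37: no left child.
  At 37: go right to 22.
    22 is a leaf — visit 22.
  Visit 37.
Visit 13.

39, 18, 12, 19, 22, 37, 13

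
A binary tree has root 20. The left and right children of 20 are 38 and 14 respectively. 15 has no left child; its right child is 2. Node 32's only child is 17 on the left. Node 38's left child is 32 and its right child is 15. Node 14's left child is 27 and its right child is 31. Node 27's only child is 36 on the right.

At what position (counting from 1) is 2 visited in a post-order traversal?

3

Post-order visits the left subtree, then the right subtree, then the node.
At 20: go left to 38.
  At 38: go left to 32.
    At 32: go left to 17.
      17 is a leaf — visit 17.
    At 32: no right child.
    Visit 32.
  At 38: go right to 15.
    At 15: no left child.
    At 15: go right to 2.
      2 is a leaf — visit 2.
    Visit 15.
  Visit 38.
At 20: go right to 14.
  At 14: go left to 27.
    At 27: no left child.
    At 27: go right to 36.
      36 is a leaf — visit 36.
    Visit 27.
  At 14: go right to 31.
    31 is a leaf — visit 31.
  Visit 14.
Visit 20.
Full post-order sequence: 17, 32, 2, 15, 38, 36, 27, 31, 14, 20.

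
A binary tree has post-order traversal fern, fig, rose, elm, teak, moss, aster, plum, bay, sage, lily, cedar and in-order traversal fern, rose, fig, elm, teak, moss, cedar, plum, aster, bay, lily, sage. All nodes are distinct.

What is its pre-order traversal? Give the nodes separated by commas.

cedar, moss, teak, elm, rose, fern, fig, lily, bay, plum, aster, sage

The last element of post-order is the root; it splits in-order into left and right subtrees.
Root cedar: left subtree has 6 nodes {fern, rose, fig, elm, teak, moss}, right has 5 {plum, aster, bay, lily, sage}.
  Root moss: left subtree has 5 nodes {fern, rose, fig, elm, teak}, right has 0 { }.
    Root teak: left subtree has 4 nodes {fern, rose, fig, elm}, right has 0 { }.
      Root elm: left subtree has 3 nodes {fern, rose, fig}, right has 0 { }.
        Root rose: left subtree has 1 node {fern}, right has 1 {fig}.
  Root lily: left subtree has 3 nodes {plum, aster, bay}, right has 1 {sage}.
    Root bay: left subtree has 2 nodes {plum, aster}, right has 0 { }.
      Root plum: left subtree has 0 nodes { }, right has 1 {aster}.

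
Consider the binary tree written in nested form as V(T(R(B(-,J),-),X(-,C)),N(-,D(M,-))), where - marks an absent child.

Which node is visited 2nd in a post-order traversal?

B

Post-order visits the left subtree, then the right subtree, then the node.
At V: go left to T.
  At T: go left to R.
    At R: go left to B.
      At B: no left child.
      At B: go right to J.
        J is a leaf — visit J.
      Visit B.
    At R: no right child.
    Visit R.
  At T: go right to X.
    At X: no left child.
    At X: go right to C.
      C is a leaf — visit C.
    Visit X.
  Visit T.
At V: go right to N.
  At N: no left child.
  At N: go right to D.
    At D: go left to M.
      M is a leaf — visit M.
    At D: no right child.
    Visit D.
  Visit N.
Visit V.
Full post-order sequence: J, B, R, C, X, T, M, D, N, V.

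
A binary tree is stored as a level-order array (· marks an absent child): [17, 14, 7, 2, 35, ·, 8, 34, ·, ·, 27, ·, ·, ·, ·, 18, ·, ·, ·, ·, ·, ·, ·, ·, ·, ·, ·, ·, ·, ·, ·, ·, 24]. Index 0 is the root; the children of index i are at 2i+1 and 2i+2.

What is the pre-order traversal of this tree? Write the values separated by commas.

17, 14, 2, 34, 18, 24, 35, 27, 7, 8

Pre-order visits the node, then its left subtree, then its right subtree.
Visit 17.
At 17: go left to 14.
  Visit 14.
  At 14: go left to 2.
    Visit 2.
    At 2: go left to 34.
      Visit 34.
      At 34: go left to 18.
        Visit 18.
        At 18: no left child.
        At 18: go right to 24.
          24 is a leaf — visit 24.
      At 34: no right child.
    At 2: no right child.
  At 14: go right to 35.
    Visit 35.
    At 35: no left child.
    At 35: go right to 27.
      27 is a leaf — visit 27.
At 17: go right to 7.
  Visit 7.
  At 7: no left child.
  At 7: go right to 8.
    8 is a leaf — visit 8.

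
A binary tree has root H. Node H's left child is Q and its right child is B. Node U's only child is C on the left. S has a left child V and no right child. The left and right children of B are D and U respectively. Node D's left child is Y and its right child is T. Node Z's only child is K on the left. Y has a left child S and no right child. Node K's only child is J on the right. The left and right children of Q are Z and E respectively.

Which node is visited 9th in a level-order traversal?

Y

Level-order visits nodes level by level from the root, left to right within each level.
Level 0: H
Level 1: Q, B
Level 2: Z, E, D, U
Level 3: K, Y, T, C
Level 4: J, S
Level 5: V
Full level-order sequence: H, Q, B, Z, E, D, U, K, Y, T, C, J, S, V.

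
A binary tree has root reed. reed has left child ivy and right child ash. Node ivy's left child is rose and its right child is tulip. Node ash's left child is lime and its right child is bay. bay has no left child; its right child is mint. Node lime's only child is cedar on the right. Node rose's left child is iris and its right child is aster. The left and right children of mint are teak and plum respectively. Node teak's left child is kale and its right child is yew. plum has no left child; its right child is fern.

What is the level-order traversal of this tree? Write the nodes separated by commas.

Level-order visits nodes level by level from the root, left to right within each level.
Level 0: reed
Level 1: ivy, ash
Level 2: rose, tulip, lime, bay
Level 3: iris, aster, cedar, mint
Level 4: teak, plum
Level 5: kale, yew, fern

reed, ivy, ash, rose, tulip, lime, bay, iris, aster, cedar, mint, teak, plum, kale, yew, fern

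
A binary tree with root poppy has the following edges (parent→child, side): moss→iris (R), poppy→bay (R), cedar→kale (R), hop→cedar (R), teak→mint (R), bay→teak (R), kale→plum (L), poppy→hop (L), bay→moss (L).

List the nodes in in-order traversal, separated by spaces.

hop cedar plum kale poppy moss iris bay teak mint

In-order visits the left subtree, then the node, then the right subtree.
At poppy: go left to hop.
  At hop: no left child.
  Visit hop.
  At hop: go right to cedar.
    At cedar: no left child.
    Visit cedar.
    At cedar: go right to kale.
      At kale: go left to plum.
        plum is a leaf — visit plum.
      Visit kale.
      At kale: no right child.
Visit poppy.
At poppy: go right to bay.
  At bay: go left to moss.
    At moss: no left child.
    Visit moss.
    At moss: go right to iris.
      iris is a leaf — visit iris.
  Visit bay.
  At bay: go right to teak.
    At teak: no left child.
    Visit teak.
    At teak: go right to mint.
      mint is a leaf — visit mint.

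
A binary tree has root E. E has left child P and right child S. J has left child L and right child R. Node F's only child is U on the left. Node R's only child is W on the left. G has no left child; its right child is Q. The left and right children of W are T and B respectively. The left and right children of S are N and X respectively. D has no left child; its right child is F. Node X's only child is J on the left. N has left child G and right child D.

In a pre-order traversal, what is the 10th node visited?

X

Pre-order visits the node, then its left subtree, then its right subtree.
Visit E.
At E: go left to P.
  P is a leaf — visit P.
At E: go right to S.
  Visit S.
  At S: go left to N.
    Visit N.
    At N: go left to G.
      Visit G.
      At G: no left child.
      At G: go right to Q.
        Q is a leaf — visit Q.
    At N: go right to D.
      Visit D.
      At D: no left child.
      At D: go right to F.
        Visit F.
        At F: go left to U.
          U is a leaf — visit U.
        At F: no right child.
  At S: go right to X.
    Visit X.
    At X: go left to J.
      Visit J.
      At J: go left to L.
        L is a leaf — visit L.
      At J: go right to R.
        Visit R.
        At R: go left to W.
          Visit W.
          At W: go left to T.
            T is a leaf — visit T.
          At W: go right to B.
            B is a leaf — visit B.
        At R: no right child.
    At X: no right child.
Full pre-order sequence: E, P, S, N, G, Q, D, F, U, X, J, L, R, W, T, B.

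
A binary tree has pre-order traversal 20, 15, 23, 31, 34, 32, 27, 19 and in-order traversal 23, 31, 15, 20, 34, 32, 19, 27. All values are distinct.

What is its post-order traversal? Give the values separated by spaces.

31 23 15 19 27 32 34 20

The first element of pre-order is the root; it splits in-order into left and right subtrees.
Root 20: left subtree has 3 nodes {23, 31, 15}, right has 4 {34, 32, 19, 27}.
  Root 15: left subtree has 2 nodes {23, 31}, right has 0 { }.
    Root 23: left subtree has 0 nodes { }, right has 1 {31}.
  Root 34: left subtree has 0 nodes { }, right has 3 {32, 19, 27}.
    Root 32: left subtree has 0 nodes { }, right has 2 {19, 27}.
      Root 27: left subtree has 1 node {19}, right has 0 { }.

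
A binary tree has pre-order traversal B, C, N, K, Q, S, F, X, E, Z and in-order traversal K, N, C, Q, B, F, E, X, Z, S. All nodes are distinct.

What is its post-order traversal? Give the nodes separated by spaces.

The first element of pre-order is the root; it splits in-order into left and right subtrees.
Root B: left subtree has 4 nodes {K, N, C, Q}, right has 5 {F, E, X, Z, S}.
  Root C: left subtree has 2 nodes {K, N}, right has 1 {Q}.
    Root N: left subtree has 1 node {K}, right has 0 { }.
  Root S: left subtree has 4 nodes {F, E, X, Z}, right has 0 { }.
    Root F: left subtree has 0 nodes { }, right has 3 {E, X, Z}.
      Root X: left subtree has 1 node {E}, right has 1 {Z}.

K N Q C E Z X F S B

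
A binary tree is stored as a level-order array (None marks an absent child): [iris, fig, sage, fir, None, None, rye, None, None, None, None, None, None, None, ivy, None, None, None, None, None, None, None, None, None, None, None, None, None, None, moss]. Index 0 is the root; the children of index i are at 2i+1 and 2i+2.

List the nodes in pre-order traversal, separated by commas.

iris, fig, fir, sage, rye, ivy, moss

Pre-order visits the node, then its left subtree, then its right subtree.
Visit iris.
At iris: go left to fig.
  Visit fig.
  At fig: go left to fir.
    fir is a leaf — visit fir.
  At fig: no right child.
At iris: go right to sage.
  Visit sage.
  At sage: no left child.
  At sage: go right to rye.
    Visit rye.
    At rye: no left child.
    At rye: go right to ivy.
      Visit ivy.
      At ivy: go left to moss.
        moss is a leaf — visit moss.
      At ivy: no right child.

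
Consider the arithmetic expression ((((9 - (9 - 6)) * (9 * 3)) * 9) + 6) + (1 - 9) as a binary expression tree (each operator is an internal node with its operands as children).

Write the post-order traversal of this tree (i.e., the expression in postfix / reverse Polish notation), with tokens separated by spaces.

9 9 6 - - 9 3 * * 9 * 6 + 1 9 - +

Post-order on an expression tree gives postfix notation: for each operator, emit left operand, right operand, then the operator.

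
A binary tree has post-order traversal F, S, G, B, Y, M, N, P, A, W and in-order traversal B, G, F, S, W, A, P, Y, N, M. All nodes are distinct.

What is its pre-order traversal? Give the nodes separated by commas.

W, B, G, S, F, A, P, N, Y, M

The last element of post-order is the root; it splits in-order into left and right subtrees.
Root W: left subtree has 4 nodes {B, G, F, S}, right has 5 {A, P, Y, N, M}.
  Root B: left subtree has 0 nodes { }, right has 3 {G, F, S}.
    Root G: left subtree has 0 nodes { }, right has 2 {F, S}.
      Root S: left subtree has 1 node {F}, right has 0 { }.
  Root A: left subtree has 0 nodes { }, right has 4 {P, Y, N, M}.
    Root P: left subtree has 0 nodes { }, right has 3 {Y, N, M}.
      Root N: left subtree has 1 node {Y}, right has 1 {M}.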